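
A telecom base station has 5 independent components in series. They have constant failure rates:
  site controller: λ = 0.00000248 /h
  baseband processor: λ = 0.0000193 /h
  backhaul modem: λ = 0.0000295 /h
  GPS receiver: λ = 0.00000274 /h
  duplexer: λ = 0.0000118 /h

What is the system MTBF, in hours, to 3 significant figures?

15200

Series of exponential components: λ_sys = Σ λ_i
λ_sys = 0.00000248 + 0.0000193 + 0.0000295 + 0.00000274 + 0.0000118 = 6.5820e-05 /h
MTBF = 1 / λ_sys = 15200 h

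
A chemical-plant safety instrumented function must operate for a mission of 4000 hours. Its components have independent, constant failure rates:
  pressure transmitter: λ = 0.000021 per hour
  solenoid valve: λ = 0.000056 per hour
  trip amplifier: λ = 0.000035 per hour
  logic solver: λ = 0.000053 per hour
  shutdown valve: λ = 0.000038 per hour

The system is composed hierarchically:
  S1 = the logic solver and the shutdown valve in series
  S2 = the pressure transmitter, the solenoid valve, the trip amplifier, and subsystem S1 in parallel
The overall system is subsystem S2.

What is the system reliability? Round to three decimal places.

0.999

R(pressure transmitter) = exp(−0.000021 × 4000) = 0.91943
R(solenoid valve) = exp(−0.000056 × 4000) = 0.79932
R(trip amplifier) = exp(−0.000035 × 4000) = 0.86936
R(logic solver) = exp(−0.000053 × 4000) = 0.80896
R(shutdown valve) = exp(−0.000038 × 4000) = 0.85899
Series (logic solver and shutdown valve): 0.80896 × 0.85899 = 0.69489
Parallel (pressure transmitter, solenoid valve, trip amplifier, and [0.69489]): 1 − (1 − 0.91943)(1 − 0.79932)(1 − 0.86936)(1 − 0.69489) = 0.999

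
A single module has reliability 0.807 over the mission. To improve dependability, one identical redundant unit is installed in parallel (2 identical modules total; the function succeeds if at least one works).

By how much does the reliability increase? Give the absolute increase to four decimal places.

R_before = 0.807
R_after = 1 − (1 − 0.807)^2 = 0.9628
ΔR = 0.9628 − 0.807 = 0.1558

0.1558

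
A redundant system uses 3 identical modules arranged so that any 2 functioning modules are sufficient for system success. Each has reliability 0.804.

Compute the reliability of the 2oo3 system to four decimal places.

0.8998

R = Σ_{i=2}^{3} C(3,i) p^i (1−p)^{3−i} with p = 0.804
C(3,2)·0.804^2·0.196^1 = 0.380093
C(3,3)·0.804^3·0.196^0 = 0.519718
Sum = 0.8998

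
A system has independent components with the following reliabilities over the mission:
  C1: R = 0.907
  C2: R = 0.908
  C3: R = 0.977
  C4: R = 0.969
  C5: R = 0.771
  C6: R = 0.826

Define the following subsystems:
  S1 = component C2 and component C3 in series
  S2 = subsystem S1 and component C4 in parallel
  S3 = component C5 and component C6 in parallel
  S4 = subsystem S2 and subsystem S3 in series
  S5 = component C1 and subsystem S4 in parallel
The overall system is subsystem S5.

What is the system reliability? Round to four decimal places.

0.9960

Series (C2 and C3): 0.908000 × 0.977000 = 0.887116
Parallel ([0.887116] and C4): 1 − (1 − 0.887116)(1 − 0.969000) = 0.996501
Parallel (C5 and C6): 1 − (1 − 0.771000)(1 − 0.826000) = 0.960154
Series ([0.996501] and [0.960154]): 0.996501 × 0.960154 = 0.956794
Parallel (C1 and [0.956794]): 1 − (1 − 0.907000)(1 − 0.956794) = 0.9960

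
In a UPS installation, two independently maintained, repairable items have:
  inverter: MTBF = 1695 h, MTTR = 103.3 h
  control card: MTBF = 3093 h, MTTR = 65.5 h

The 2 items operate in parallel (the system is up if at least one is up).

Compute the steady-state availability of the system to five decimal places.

A(inverter) = MTBF/(MTBF+MTTR) = 1695/(1695+103.3) = 0.942557
A(control card) = MTBF/(MTBF+MTTR) = 3093/(3093+65.5) = 0.979262
Parallel availability: 1 − (1 − 0.942557)(1 − 0.979262) = 0.99881

0.99881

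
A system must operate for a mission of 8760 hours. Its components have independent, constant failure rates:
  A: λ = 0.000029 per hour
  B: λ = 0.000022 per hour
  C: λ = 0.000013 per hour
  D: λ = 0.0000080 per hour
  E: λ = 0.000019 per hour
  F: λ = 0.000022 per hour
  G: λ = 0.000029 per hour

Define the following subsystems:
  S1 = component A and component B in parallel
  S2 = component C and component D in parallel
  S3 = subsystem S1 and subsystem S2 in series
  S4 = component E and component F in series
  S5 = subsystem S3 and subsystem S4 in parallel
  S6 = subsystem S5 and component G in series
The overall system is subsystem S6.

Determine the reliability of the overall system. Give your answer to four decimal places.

0.7648

R(A) = exp(−0.000029 × 8760) = 0.775661
R(B) = exp(−0.000022 × 8760) = 0.824713
R(C) = exp(−0.000013 × 8760) = 0.892365
R(D) = exp(−0.0000080 × 8760) = 0.932319
R(E) = exp(−0.000019 × 8760) = 0.846674
R(F) = exp(−0.000022 × 8760) = 0.824713
R(G) = exp(−0.000029 × 8760) = 0.775661
Parallel (A and B): 1 − (1 − 0.775661)(1 − 0.824713) = 0.960676
Parallel (C and D): 1 − (1 − 0.892365)(1 − 0.932319) = 0.992715
Series ([0.960676] and [0.992715]): 0.960676 × 0.992715 = 0.953677
Series (E and F): 0.846674 × 0.824713 = 0.698263
Parallel ([0.953677] and [0.698263]): 1 − (1 − 0.953677)(1 − 0.698263) = 0.986023
Series ([0.986023] and G): 0.986023 × 0.775661 = 0.7648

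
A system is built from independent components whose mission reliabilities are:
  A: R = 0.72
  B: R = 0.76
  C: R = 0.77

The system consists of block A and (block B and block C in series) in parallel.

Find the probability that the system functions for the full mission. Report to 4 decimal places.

0.8839

Series (B and C): 0.760000 × 0.770000 = 0.585200
Parallel (A and [0.585200]): 1 − (1 − 0.720000)(1 − 0.585200) = 0.8839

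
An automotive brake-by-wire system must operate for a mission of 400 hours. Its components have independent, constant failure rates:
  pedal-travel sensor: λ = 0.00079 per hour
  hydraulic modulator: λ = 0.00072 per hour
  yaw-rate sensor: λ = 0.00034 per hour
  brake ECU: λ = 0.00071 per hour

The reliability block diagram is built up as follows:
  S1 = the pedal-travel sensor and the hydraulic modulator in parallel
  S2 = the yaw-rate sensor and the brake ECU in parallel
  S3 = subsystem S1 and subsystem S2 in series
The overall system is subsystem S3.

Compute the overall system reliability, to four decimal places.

R(pedal-travel sensor) = exp(−0.00079 × 400) = 0.729059
R(hydraulic modulator) = exp(−0.00072 × 400) = 0.749762
R(yaw-rate sensor) = exp(−0.00034 × 400) = 0.872843
R(brake ECU) = exp(−0.00071 × 400) = 0.752767
Parallel (pedal-travel sensor and hydraulic modulator): 1 − (1 − 0.729059)(1 − 0.749762) = 0.932200
Parallel (yaw-rate sensor and brake ECU): 1 − (1 − 0.872843)(1 − 0.752767) = 0.968563
Series ([0.932200] and [0.968563]): 0.932200 × 0.968563 = 0.9029

0.9029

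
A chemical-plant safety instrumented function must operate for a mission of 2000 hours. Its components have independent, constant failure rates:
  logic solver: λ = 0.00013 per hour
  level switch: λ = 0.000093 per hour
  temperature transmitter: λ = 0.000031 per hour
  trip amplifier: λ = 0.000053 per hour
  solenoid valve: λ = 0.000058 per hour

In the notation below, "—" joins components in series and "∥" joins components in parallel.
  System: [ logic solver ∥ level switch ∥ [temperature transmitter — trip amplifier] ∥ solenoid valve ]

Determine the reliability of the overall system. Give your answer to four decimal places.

R(logic solver) = exp(−0.00013 × 2000) = 0.771052
R(level switch) = exp(−0.000093 × 2000) = 0.830274
R(temperature transmitter) = exp(−0.000031 × 2000) = 0.939883
R(trip amplifier) = exp(−0.000053 × 2000) = 0.899425
R(solenoid valve) = exp(−0.000058 × 2000) = 0.890475
Series (temperature transmitter and trip amplifier): 0.939883 × 0.899425 = 0.845354
Parallel (logic solver, level switch, [0.845354], and solenoid valve): 1 − (1 − 0.771052)(1 − 0.830274)(1 − 0.845354)(1 − 0.890475) = 0.9993

0.9993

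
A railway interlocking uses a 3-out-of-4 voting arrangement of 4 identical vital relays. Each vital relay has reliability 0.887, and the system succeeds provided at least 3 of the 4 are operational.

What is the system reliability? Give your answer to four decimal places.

R = Σ_{i=3}^{4} C(4,i) p^i (1−p)^{4−i} with p = 0.887
C(4,3)·0.887^3·0.113^1 = 0.315435
C(4,4)·0.887^4·0.113^0 = 0.619005
Sum = 0.9344

0.9344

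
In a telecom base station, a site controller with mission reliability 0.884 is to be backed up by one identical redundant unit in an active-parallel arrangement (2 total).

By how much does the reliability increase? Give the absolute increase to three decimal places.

0.103

R_before = 0.884
R_after = 1 − (1 − 0.884)^2 = 0.987
ΔR = 0.987 − 0.884 = 0.103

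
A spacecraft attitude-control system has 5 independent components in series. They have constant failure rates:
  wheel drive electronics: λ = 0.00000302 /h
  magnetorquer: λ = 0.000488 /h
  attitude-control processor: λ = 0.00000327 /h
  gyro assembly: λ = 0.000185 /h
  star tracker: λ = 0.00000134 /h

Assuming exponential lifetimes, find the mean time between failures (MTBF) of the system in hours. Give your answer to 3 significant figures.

1470

Series of exponential components: λ_sys = Σ λ_i
λ_sys = 0.00000302 + 0.000488 + 0.00000327 + 0.000185 + 0.00000134 = 6.8063e-04 /h
MTBF = 1 / λ_sys = 1470 h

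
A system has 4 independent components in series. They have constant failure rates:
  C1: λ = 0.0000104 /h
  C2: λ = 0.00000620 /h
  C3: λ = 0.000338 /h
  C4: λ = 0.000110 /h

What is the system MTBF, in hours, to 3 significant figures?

Series of exponential components: λ_sys = Σ λ_i
λ_sys = 0.0000104 + 0.00000620 + 0.000338 + 0.000110 = 4.6460e-04 /h
MTBF = 1 / λ_sys = 2150 h

2150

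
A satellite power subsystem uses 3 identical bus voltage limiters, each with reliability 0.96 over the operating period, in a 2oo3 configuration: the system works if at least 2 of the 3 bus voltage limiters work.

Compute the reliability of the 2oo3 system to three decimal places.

R = Σ_{i=2}^{3} C(3,i) p^i (1−p)^{3−i} with p = 0.96
C(3,2)·0.96^2·0.04^1 = 0.11059
C(3,3)·0.96^3·0.04^0 = 0.88474
Sum = 0.995

0.995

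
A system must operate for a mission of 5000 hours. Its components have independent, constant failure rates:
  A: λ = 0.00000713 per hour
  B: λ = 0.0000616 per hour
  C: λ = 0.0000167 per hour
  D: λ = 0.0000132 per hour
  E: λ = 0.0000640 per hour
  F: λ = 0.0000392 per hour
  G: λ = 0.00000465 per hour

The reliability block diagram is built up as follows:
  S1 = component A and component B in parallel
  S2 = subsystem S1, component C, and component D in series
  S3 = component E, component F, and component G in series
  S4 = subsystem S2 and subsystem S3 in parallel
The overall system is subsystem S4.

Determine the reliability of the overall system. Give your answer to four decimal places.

R(A) = exp(−0.00000713 × 5000) = 0.964978
R(B) = exp(−0.0000616 × 5000) = 0.734915
R(C) = exp(−0.0000167 × 5000) = 0.919891
R(D) = exp(−0.0000132 × 5000) = 0.936131
R(E) = exp(−0.0000640 × 5000) = 0.726149
R(F) = exp(−0.0000392 × 5000) = 0.822012
R(G) = exp(−0.00000465 × 5000) = 0.977018
Parallel (A and B): 1 − (1 − 0.964978)(1 − 0.734915) = 0.990716
Series ([0.990716], C, and D): 0.990716 × 0.919891 × 0.936131 = 0.853144
Series (E, F, and G): 0.726149 × 0.822012 × 0.977018 = 0.583185
Parallel ([0.853144] and [0.583185]): 1 − (1 − 0.853144)(1 − 0.583185) = 0.9388

0.9388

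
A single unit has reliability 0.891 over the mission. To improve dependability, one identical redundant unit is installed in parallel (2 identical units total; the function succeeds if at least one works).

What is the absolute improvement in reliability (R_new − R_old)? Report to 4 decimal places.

0.0971

R_before = 0.891
R_after = 1 − (1 − 0.891)^2 = 0.9881
ΔR = 0.9881 − 0.891 = 0.0971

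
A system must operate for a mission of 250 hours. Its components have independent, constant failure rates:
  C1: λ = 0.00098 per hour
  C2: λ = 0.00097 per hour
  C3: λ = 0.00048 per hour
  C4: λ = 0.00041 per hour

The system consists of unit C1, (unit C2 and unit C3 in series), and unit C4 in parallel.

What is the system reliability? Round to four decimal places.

R(C1) = exp(−0.00098 × 250) = 0.782705
R(C2) = exp(−0.00097 × 250) = 0.784664
R(C3) = exp(−0.00048 × 250) = 0.886920
R(C4) = exp(−0.00041 × 250) = 0.902578
Series (C2 and C3): 0.784664 × 0.886920 = 0.695934
Parallel (C1, [0.695934], and C4): 1 − (1 − 0.782705)(1 − 0.695934)(1 − 0.902578) = 0.9936

0.9936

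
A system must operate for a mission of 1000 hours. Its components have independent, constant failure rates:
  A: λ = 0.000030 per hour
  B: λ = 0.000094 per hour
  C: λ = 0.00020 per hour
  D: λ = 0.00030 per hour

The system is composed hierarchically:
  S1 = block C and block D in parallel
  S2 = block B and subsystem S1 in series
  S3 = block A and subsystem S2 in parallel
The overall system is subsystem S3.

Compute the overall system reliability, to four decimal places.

0.9961

R(A) = exp(−0.000030 × 1000) = 0.970446
R(B) = exp(−0.000094 × 1000) = 0.910283
R(C) = exp(−0.00020 × 1000) = 0.818731
R(D) = exp(−0.00030 × 1000) = 0.740818
Parallel (C and D): 1 − (1 − 0.818731)(1 − 0.740818) = 0.953018
Series (B and [0.953018]): 0.910283 × 0.953018 = 0.867516
Parallel (A and [0.867516]): 1 − (1 − 0.970446)(1 − 0.867516) = 0.9961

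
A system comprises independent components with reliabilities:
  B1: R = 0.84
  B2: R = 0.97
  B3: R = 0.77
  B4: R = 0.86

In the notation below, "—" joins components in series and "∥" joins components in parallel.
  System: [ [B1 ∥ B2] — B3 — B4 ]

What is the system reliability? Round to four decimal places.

0.6590

Parallel (B1 and B2): 1 − (1 − 0.840000)(1 − 0.970000) = 0.995200
Series ([0.995200], B3, and B4): 0.995200 × 0.770000 × 0.860000 = 0.6590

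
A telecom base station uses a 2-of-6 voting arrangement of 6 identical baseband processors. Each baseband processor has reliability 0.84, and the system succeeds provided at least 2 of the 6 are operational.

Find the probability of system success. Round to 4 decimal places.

0.9995

R = Σ_{i=2}^{6} C(6,i) p^i (1−p)^{6−i} with p = 0.84
C(6,2)·0.84^2·0.16^4 = 0.006936
C(6,3)·0.84^3·0.16^3 = 0.048554
C(6,4)·0.84^4·0.16^2 = 0.191183
C(6,5)·0.84^5·0.16^1 = 0.401483
C(6,6)·0.84^6·0.16^0 = 0.351298
Sum = 0.9995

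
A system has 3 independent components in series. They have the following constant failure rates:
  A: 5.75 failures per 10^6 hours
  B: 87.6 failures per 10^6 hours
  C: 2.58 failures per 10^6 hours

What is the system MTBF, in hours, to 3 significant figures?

10400

Series of exponential components: λ_sys = Σ λ_i
λ_sys = 0.00000575 + 0.0000876 + 0.00000258 = 9.5930e-05 /h
MTBF = 1 / λ_sys = 10400 h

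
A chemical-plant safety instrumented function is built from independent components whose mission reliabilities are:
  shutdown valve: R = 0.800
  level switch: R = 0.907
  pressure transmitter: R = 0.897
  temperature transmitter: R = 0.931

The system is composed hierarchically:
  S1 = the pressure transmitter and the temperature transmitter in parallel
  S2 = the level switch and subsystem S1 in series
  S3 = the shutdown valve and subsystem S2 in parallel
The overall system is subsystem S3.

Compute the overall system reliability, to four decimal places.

0.9801

Parallel (pressure transmitter and temperature transmitter): 1 − (1 − 0.897000)(1 − 0.931000) = 0.992893
Series (level switch and [0.992893]): 0.907000 × 0.992893 = 0.900554
Parallel (shutdown valve and [0.900554]): 1 − (1 − 0.800000)(1 − 0.900554) = 0.9801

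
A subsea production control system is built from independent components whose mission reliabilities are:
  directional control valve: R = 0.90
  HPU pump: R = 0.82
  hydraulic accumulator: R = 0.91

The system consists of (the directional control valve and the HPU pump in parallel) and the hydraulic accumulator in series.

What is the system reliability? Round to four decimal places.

0.8936

Parallel (directional control valve and HPU pump): 1 − (1 − 0.900000)(1 − 0.820000) = 0.982000
Series ([0.982000] and hydraulic accumulator): 0.982000 × 0.910000 = 0.8936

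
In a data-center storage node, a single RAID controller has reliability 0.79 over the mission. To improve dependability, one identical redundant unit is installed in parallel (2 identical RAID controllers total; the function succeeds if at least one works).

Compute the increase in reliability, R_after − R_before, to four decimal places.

R_before = 0.79
R_after = 1 − (1 − 0.79)^2 = 0.9559
ΔR = 0.9559 − 0.79 = 0.1659

0.1659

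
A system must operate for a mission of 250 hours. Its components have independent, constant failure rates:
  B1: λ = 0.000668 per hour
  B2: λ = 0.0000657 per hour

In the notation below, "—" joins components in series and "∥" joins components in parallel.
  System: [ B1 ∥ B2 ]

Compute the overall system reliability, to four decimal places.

R(B1) = exp(−0.000668 × 250) = 0.846200
R(B2) = exp(−0.0000657 × 250) = 0.983709
Parallel (B1 and B2): 1 − (1 − 0.846200)(1 − 0.983709) = 0.9975

0.9975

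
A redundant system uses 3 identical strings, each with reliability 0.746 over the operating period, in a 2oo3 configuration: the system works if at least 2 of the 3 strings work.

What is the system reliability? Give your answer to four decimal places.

0.8392

R = Σ_{i=2}^{3} C(3,i) p^i (1−p)^{3−i} with p = 0.746
C(3,2)·0.746^2·0.254^1 = 0.424065
C(3,3)·0.746^3·0.254^0 = 0.415161
Sum = 0.8392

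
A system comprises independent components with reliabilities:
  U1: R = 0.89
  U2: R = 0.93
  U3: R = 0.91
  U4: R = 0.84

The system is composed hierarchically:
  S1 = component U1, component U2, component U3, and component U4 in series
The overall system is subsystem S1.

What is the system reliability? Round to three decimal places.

0.633

Series (U1, U2, U3, and U4): 0.89000 × 0.93000 × 0.91000 × 0.84000 = 0.633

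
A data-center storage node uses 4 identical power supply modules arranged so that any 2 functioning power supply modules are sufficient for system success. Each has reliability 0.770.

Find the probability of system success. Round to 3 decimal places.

R = Σ_{i=2}^{4} C(4,i) p^i (1−p)^{4−i} with p = 0.770
C(4,2)·0.770^2·0.230^2 = 0.18819
C(4,3)·0.770^3·0.230^1 = 0.42001
C(4,4)·0.770^4·0.230^0 = 0.35153
Sum = 0.960

0.960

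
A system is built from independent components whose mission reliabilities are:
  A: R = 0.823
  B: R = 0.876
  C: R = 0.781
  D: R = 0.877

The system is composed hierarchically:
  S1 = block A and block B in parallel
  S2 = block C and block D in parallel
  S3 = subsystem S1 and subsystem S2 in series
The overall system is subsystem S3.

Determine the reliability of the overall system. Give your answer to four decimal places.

0.9517

Parallel (A and B): 1 − (1 − 0.823000)(1 − 0.876000) = 0.978052
Parallel (C and D): 1 − (1 − 0.781000)(1 − 0.877000) = 0.973063
Series ([0.978052] and [0.973063]): 0.978052 × 0.973063 = 0.9517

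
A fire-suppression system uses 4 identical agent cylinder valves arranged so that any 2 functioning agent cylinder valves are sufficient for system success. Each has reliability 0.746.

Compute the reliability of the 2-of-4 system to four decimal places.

0.9469

R = Σ_{i=2}^{4} C(4,i) p^i (1−p)^{4−i} with p = 0.746
C(4,2)·0.746^2·0.254^2 = 0.215425
C(4,3)·0.746^3·0.254^1 = 0.421804
C(4,4)·0.746^4·0.254^0 = 0.309710
Sum = 0.9469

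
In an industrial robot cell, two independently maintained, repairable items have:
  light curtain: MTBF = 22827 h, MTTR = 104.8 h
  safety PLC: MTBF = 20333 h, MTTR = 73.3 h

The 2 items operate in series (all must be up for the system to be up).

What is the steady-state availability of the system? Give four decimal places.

0.9919

A(light curtain) = MTBF/(MTBF+MTTR) = 22827/(22827+104.8) = 0.995430
A(safety PLC) = MTBF/(MTBF+MTTR) = 20333/(20333+73.3) = 0.996408
Series availability: 0.995430 × 0.996408 = 0.9919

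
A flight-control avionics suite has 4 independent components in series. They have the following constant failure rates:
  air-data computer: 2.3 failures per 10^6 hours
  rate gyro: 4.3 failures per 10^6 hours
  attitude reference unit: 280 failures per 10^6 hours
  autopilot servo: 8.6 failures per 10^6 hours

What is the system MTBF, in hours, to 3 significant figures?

3390

Series of exponential components: λ_sys = Σ λ_i
λ_sys = 0.0000023 + 0.0000043 + 0.00028 + 0.0000086 = 2.9520e-04 /h
MTBF = 1 / λ_sys = 3390 h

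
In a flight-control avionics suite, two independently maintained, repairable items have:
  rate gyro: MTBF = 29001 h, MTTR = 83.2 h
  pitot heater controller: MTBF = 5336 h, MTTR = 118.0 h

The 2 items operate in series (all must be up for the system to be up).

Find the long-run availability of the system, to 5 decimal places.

0.97557

A(rate gyro) = MTBF/(MTBF+MTTR) = 29001/(29001+83.2) = 0.997139
A(pitot heater controller) = MTBF/(MTBF+MTTR) = 5336/(5336+118.0) = 0.978365
Series availability: 0.997139 × 0.978365 = 0.97557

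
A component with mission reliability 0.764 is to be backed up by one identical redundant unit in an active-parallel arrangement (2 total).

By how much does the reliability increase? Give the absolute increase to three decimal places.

0.180

R_before = 0.764
R_after = 1 − (1 − 0.764)^2 = 0.944
ΔR = 0.944 − 0.764 = 0.180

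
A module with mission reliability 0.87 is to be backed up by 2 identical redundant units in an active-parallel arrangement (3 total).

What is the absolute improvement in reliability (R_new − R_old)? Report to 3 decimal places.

0.128

R_before = 0.87
R_after = 1 − (1 − 0.87)^3 = 0.998
ΔR = 0.998 − 0.87 = 0.128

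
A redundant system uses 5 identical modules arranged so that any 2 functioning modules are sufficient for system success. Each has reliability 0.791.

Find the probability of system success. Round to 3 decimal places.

R = Σ_{i=2}^{5} C(5,i) p^i (1−p)^{5−i} with p = 0.791
C(5,2)·0.791^2·0.209^3 = 0.05712
C(5,3)·0.791^3·0.209^2 = 0.21618
C(5,4)·0.791^4·0.209^1 = 0.40909
C(5,5)·0.791^5·0.209^0 = 0.30966
Sum = 0.992

0.992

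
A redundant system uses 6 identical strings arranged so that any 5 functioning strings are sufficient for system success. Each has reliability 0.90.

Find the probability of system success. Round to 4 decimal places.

0.8857

R = Σ_{i=5}^{6} C(6,i) p^i (1−p)^{6−i} with p = 0.90
C(6,5)·0.90^5·0.10^1 = 0.354294
C(6,6)·0.90^6·0.10^0 = 0.531441
Sum = 0.8857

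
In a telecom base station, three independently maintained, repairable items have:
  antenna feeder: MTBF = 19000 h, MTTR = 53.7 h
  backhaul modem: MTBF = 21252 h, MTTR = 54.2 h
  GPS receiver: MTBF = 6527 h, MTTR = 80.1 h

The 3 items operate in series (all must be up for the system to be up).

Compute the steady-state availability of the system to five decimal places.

0.98259

A(antenna feeder) = MTBF/(MTBF+MTTR) = 19000/(19000+53.7) = 0.997182
A(backhaul modem) = MTBF/(MTBF+MTTR) = 21252/(21252+54.2) = 0.997456
A(GPS receiver) = MTBF/(MTBF+MTTR) = 6527/(6527+80.1) = 0.987877
Series availability: 0.997182 × 0.997456 × 0.987877 = 0.98259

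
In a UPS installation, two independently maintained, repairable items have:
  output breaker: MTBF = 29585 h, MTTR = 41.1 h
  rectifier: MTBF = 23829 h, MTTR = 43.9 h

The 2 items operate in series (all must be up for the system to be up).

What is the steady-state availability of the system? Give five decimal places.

A(output breaker) = MTBF/(MTBF+MTTR) = 29585/(29585+41.1) = 0.998613
A(rectifier) = MTBF/(MTBF+MTTR) = 23829/(23829+43.9) = 0.998161
Series availability: 0.998613 × 0.998161 = 0.99678

0.99678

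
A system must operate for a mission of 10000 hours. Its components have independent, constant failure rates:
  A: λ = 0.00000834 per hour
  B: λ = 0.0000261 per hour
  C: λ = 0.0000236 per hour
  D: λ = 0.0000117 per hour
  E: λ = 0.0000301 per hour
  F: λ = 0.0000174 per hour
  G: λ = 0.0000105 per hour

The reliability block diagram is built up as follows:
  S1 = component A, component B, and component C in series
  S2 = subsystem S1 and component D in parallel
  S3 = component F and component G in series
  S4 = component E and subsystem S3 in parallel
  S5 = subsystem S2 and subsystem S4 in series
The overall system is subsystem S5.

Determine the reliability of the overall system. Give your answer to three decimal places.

0.891

R(A) = exp(−0.00000834 × 10000) = 0.91998
R(B) = exp(−0.0000261 × 10000) = 0.77028
R(C) = exp(−0.0000236 × 10000) = 0.78978
R(D) = exp(−0.0000117 × 10000) = 0.88959
R(E) = exp(−0.0000301 × 10000) = 0.74008
R(F) = exp(−0.0000174 × 10000) = 0.84030
R(G) = exp(−0.0000105 × 10000) = 0.90032
Series (A, B, and C): 0.91998 × 0.77028 × 0.78978 = 0.55967
Parallel ([0.55967] and D): 1 − (1 − 0.55967)(1 − 0.88959) = 0.95138
Series (F and G): 0.84030 × 0.90032 = 0.75654
Parallel (E and [0.75654]): 1 − (1 − 0.74008)(1 − 0.75654) = 0.93672
Series ([0.95138] and [0.93672]): 0.95138 × 0.93672 = 0.891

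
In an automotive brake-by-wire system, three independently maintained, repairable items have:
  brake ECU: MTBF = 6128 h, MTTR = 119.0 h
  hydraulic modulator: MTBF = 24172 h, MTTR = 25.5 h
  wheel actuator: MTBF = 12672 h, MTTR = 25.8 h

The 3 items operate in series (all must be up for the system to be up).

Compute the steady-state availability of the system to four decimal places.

A(brake ECU) = MTBF/(MTBF+MTTR) = 6128/(6128+119.0) = 0.980951
A(hydraulic modulator) = MTBF/(MTBF+MTTR) = 24172/(24172+25.5) = 0.998946
A(wheel actuator) = MTBF/(MTBF+MTTR) = 12672/(12672+25.8) = 0.997968
Series availability: 0.980951 × 0.998946 × 0.997968 = 0.9779

0.9779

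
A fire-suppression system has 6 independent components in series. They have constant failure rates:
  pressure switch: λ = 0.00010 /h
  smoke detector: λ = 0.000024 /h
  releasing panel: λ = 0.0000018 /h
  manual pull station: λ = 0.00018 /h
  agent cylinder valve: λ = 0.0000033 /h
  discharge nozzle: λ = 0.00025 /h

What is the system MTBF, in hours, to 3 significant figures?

Series of exponential components: λ_sys = Σ λ_i
λ_sys = 0.00010 + 0.000024 + 0.0000018 + 0.00018 + 0.0000033 + 0.00025 = 5.5910e-04 /h
MTBF = 1 / λ_sys = 1790 h

1790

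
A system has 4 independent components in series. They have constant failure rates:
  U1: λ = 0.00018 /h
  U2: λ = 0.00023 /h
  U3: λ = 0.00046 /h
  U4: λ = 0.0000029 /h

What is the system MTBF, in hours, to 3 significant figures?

Series of exponential components: λ_sys = Σ λ_i
λ_sys = 0.00018 + 0.00023 + 0.00046 + 0.0000029 = 8.7290e-04 /h
MTBF = 1 / λ_sys = 1150 h

1150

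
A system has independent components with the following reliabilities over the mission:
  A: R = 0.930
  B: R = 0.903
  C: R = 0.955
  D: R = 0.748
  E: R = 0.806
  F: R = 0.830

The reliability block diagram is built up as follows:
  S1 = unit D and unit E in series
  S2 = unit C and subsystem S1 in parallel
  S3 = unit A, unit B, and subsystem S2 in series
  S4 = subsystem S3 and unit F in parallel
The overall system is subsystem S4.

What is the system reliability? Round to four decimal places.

0.9702

Series (D and E): 0.748000 × 0.806000 = 0.602888
Parallel (C and [0.602888]): 1 − (1 − 0.955000)(1 − 0.602888) = 0.982130
Series (A, B, and [0.982130]): 0.930000 × 0.903000 × 0.982130 = 0.824783
Parallel ([0.824783] and F): 1 − (1 − 0.824783)(1 − 0.830000) = 0.9702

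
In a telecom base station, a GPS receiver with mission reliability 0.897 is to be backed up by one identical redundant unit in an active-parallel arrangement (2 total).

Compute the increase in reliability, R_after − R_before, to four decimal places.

R_before = 0.897
R_after = 1 − (1 − 0.897)^2 = 0.9894
ΔR = 0.9894 − 0.897 = 0.0924

0.0924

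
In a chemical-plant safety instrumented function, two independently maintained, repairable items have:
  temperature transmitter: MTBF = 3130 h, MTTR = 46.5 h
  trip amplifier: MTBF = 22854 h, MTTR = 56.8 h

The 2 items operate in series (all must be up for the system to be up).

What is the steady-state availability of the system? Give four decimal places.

0.9829

A(temperature transmitter) = MTBF/(MTBF+MTTR) = 3130/(3130+46.5) = 0.985361
A(trip amplifier) = MTBF/(MTBF+MTTR) = 22854/(22854+56.8) = 0.997521
Series availability: 0.985361 × 0.997521 = 0.9829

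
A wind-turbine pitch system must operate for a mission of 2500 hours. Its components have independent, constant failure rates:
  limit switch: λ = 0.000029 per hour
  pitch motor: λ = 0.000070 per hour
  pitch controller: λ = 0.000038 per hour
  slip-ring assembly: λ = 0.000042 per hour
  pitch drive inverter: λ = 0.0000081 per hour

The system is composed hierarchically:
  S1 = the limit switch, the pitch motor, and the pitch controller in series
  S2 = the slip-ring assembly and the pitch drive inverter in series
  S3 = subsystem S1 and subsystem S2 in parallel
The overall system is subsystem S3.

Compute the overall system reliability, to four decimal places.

0.9659

R(limit switch) = exp(−0.000029 × 2500) = 0.930066
R(pitch motor) = exp(−0.000070 × 2500) = 0.839457
R(pitch controller) = exp(−0.000038 × 2500) = 0.909373
R(slip-ring assembly) = exp(−0.000042 × 2500) = 0.900325
R(pitch drive inverter) = exp(−0.0000081 × 2500) = 0.979954
Series (limit switch, pitch motor, and pitch controller): 0.930066 × 0.839457 × 0.909373 = 0.709993
Series (slip-ring assembly and pitch drive inverter): 0.900325 × 0.979954 = 0.882277
Parallel ([0.709993] and [0.882277]): 1 − (1 − 0.709993)(1 − 0.882277) = 0.9659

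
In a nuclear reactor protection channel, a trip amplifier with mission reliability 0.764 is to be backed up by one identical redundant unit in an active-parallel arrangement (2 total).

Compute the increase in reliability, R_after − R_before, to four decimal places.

R_before = 0.764
R_after = 1 − (1 − 0.764)^2 = 0.9443
ΔR = 0.9443 − 0.764 = 0.1803

0.1803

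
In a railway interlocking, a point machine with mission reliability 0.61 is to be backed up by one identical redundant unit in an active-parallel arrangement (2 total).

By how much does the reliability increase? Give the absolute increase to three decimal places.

R_before = 0.61
R_after = 1 − (1 − 0.61)^2 = 0.848
ΔR = 0.848 − 0.61 = 0.238

0.238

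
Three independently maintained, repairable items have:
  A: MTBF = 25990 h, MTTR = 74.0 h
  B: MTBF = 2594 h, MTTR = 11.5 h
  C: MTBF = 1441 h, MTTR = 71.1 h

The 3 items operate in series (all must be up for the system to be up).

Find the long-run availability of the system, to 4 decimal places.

A(A) = MTBF/(MTBF+MTTR) = 25990/(25990+74.0) = 0.997161
A(B) = MTBF/(MTBF+MTTR) = 2594/(2594+11.5) = 0.995586
A(C) = MTBF/(MTBF+MTTR) = 1441/(1441+71.1) = 0.952979
Series availability: 0.997161 × 0.995586 × 0.952979 = 0.9461

0.9461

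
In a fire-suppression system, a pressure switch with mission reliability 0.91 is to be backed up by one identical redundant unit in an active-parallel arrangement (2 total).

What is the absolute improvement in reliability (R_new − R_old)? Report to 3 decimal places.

R_before = 0.91
R_after = 1 − (1 − 0.91)^2 = 0.992
ΔR = 0.992 − 0.91 = 0.082

0.082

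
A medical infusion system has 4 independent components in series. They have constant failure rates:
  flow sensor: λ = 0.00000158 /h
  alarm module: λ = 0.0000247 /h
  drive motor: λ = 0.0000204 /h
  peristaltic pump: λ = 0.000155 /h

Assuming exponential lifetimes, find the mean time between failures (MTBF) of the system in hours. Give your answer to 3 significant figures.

4960

Series of exponential components: λ_sys = Σ λ_i
λ_sys = 0.00000158 + 0.0000247 + 0.0000204 + 0.000155 = 2.0168e-04 /h
MTBF = 1 / λ_sys = 4960 h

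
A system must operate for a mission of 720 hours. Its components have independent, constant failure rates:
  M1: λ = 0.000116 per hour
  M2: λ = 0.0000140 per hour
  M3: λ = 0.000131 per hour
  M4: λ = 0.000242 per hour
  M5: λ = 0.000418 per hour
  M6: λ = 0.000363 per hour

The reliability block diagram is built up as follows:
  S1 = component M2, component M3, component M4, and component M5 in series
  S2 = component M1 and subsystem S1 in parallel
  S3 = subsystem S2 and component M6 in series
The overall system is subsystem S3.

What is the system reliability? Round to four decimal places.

0.7429

R(M1) = exp(−0.000116 × 720) = 0.919873
R(M2) = exp(−0.0000140 × 720) = 0.989971
R(M3) = exp(−0.000131 × 720) = 0.909992
R(M4) = exp(−0.000242 × 720) = 0.840095
R(M5) = exp(−0.000418 × 720) = 0.740107
R(M6) = exp(−0.000363 × 720) = 0.770004
Series (M2, M3, M4, and M5): 0.989971 × 0.909992 × 0.840095 × 0.740107 = 0.560122
Parallel (M1 and [0.560122]): 1 − (1 − 0.919873)(1 − 0.560122) = 0.964754
Series ([0.964754] and M6): 0.964754 × 0.770004 = 0.7429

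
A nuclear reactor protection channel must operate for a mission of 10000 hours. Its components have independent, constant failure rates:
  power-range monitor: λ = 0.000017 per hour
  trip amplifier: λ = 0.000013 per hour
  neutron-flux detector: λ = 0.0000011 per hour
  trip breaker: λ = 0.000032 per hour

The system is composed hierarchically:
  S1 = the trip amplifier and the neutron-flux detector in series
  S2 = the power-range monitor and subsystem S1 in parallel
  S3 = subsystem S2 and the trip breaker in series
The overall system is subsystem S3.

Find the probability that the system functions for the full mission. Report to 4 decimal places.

0.7112

R(power-range monitor) = exp(−0.000017 × 10000) = 0.843665
R(trip amplifier) = exp(−0.000013 × 10000) = 0.878095
R(neutron-flux detector) = exp(−0.0000011 × 10000) = 0.989060
R(trip breaker) = exp(−0.000032 × 10000) = 0.726149
Series (trip amplifier and neutron-flux detector): 0.878095 × 0.989060 = 0.868489
Parallel (power-range monitor and [0.868489]): 1 − (1 − 0.843665)(1 − 0.868489) = 0.979440
Series ([0.979440] and trip breaker): 0.979440 × 0.726149 = 0.7112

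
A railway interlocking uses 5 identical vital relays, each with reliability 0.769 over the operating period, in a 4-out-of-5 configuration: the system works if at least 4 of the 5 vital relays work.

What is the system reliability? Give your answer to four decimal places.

0.6728

R = Σ_{i=4}^{5} C(5,i) p^i (1−p)^{5−i} with p = 0.769
C(5,4)·0.769^4·0.231^1 = 0.403913
C(5,5)·0.769^5·0.231^0 = 0.268925
Sum = 0.6728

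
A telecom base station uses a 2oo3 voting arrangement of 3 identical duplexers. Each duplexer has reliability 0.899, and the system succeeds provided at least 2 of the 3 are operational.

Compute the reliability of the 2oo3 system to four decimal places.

R = Σ_{i=2}^{3} C(3,i) p^i (1−p)^{3−i} with p = 0.899
C(3,2)·0.899^2·0.101^1 = 0.244885
C(3,3)·0.899^3·0.101^0 = 0.726573
Sum = 0.9715

0.9715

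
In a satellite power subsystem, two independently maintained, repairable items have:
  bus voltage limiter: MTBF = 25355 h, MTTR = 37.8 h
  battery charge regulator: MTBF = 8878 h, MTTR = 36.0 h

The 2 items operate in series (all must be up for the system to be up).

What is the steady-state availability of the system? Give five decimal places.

A(bus voltage limiter) = MTBF/(MTBF+MTTR) = 25355/(25355+37.8) = 0.998511
A(battery charge regulator) = MTBF/(MTBF+MTTR) = 8878/(8878+36.0) = 0.995961
Series availability: 0.998511 × 0.995961 = 0.99448

0.99448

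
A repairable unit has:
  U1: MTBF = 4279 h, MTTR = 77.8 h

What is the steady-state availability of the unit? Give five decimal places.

0.98214

A(U1) = MTBF/(MTBF+MTTR) = 4279/(4279+77.8) = 0.98214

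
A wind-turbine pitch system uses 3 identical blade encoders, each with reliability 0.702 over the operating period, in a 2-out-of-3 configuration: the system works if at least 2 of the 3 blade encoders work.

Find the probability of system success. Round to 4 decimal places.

R = Σ_{i=2}^{3} C(3,i) p^i (1−p)^{3−i} with p = 0.702
C(3,2)·0.702^2·0.298^1 = 0.440567
C(3,3)·0.702^3·0.298^0 = 0.345948
Sum = 0.7865

0.7865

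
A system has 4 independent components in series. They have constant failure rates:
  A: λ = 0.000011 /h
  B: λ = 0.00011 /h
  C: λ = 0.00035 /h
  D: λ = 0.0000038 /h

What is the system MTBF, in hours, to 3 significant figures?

Series of exponential components: λ_sys = Σ λ_i
λ_sys = 0.000011 + 0.00011 + 0.00035 + 0.0000038 = 4.7480e-04 /h
MTBF = 1 / λ_sys = 2110 h

2110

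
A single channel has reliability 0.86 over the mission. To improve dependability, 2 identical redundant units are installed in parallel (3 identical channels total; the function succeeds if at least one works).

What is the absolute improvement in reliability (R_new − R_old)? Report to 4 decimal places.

0.1373

R_before = 0.86
R_after = 1 − (1 − 0.86)^3 = 0.9973
ΔR = 0.9973 − 0.86 = 0.1373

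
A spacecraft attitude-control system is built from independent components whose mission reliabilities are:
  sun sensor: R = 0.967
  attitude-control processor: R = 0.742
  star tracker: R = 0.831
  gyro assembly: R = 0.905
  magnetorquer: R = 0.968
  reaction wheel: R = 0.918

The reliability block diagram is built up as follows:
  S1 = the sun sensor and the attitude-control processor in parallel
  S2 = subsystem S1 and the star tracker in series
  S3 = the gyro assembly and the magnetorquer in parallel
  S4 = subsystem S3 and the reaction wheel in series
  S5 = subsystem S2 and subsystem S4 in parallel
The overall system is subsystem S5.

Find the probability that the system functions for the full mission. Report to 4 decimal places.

Parallel (sun sensor and attitude-control processor): 1 − (1 − 0.967000)(1 − 0.742000) = 0.991486
Series ([0.991486] and star tracker): 0.991486 × 0.831000 = 0.823925
Parallel (gyro assembly and magnetorquer): 1 − (1 − 0.905000)(1 − 0.968000) = 0.996960
Series ([0.996960] and reaction wheel): 0.996960 × 0.918000 = 0.915209
Parallel ([0.823925] and [0.915209]): 1 − (1 − 0.823925)(1 − 0.915209) = 0.9851

0.9851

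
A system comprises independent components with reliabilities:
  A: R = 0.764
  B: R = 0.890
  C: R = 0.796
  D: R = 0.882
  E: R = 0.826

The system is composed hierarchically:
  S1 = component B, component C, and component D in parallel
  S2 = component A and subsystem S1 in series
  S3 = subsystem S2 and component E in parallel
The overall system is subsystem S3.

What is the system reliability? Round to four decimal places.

Parallel (B, C, and D): 1 − (1 − 0.890000)(1 − 0.796000)(1 − 0.882000) = 0.997352
Series (A and [0.997352]): 0.764000 × 0.997352 = 0.761977
Parallel ([0.761977] and E): 1 − (1 − 0.761977)(1 − 0.826000) = 0.9586

0.9586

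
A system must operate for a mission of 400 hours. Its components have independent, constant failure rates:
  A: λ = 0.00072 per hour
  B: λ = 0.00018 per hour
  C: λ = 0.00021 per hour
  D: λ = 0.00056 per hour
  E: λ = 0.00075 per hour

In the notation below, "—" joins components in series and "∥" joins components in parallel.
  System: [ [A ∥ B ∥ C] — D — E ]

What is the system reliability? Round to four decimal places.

0.5913

R(A) = exp(−0.00072 × 400) = 0.749762
R(B) = exp(−0.00018 × 400) = 0.930531
R(C) = exp(−0.00021 × 400) = 0.919431
R(D) = exp(−0.00056 × 400) = 0.799315
R(E) = exp(−0.00075 × 400) = 0.740818
Parallel (A, B, and C): 1 − (1 − 0.749762)(1 − 0.930531)(1 − 0.919431) = 0.998599
Series ([0.998599], D, and E): 0.998599 × 0.799315 × 0.740818 = 0.5913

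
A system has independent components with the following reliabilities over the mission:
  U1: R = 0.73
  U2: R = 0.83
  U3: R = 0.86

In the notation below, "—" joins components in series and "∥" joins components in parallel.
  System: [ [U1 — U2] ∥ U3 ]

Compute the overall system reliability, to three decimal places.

0.945

Series (U1 and U2): 0.73000 × 0.83000 = 0.60590
Parallel ([0.60590] and U3): 1 − (1 − 0.60590)(1 − 0.86000) = 0.945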